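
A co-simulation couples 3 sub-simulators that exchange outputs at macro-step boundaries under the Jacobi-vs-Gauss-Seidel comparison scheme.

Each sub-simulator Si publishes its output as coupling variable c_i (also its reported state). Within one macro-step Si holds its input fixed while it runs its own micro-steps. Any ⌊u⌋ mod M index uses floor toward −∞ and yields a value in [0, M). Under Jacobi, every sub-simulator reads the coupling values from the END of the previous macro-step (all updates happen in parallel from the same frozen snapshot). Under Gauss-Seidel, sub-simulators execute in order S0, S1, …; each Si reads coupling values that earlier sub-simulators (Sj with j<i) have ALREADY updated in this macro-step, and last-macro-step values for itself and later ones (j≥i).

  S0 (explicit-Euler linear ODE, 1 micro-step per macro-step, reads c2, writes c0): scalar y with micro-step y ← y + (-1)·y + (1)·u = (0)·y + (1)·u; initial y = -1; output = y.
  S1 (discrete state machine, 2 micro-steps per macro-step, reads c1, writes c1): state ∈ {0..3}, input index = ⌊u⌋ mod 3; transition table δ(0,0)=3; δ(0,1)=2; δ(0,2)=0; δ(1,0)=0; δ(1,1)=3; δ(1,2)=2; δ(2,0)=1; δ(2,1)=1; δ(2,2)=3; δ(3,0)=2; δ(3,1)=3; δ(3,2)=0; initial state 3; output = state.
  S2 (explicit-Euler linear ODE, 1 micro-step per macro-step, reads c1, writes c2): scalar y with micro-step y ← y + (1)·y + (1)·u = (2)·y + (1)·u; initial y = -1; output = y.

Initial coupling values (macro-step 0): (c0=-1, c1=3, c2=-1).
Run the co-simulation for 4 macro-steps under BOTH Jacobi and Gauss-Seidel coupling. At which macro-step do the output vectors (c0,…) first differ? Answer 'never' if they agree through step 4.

first divergence at macro-step: 1

[Jacobi] macro 1: S0 reads c2=-1 → after 1×micro: -1; S1 reads c1=3 → after 2×micro: 1; S2 reads c1=3 → after 1×micro: 1 ⇒ (c0=-1, c1=1, c2=1)
[Jacobi] macro 2: S0 reads c2=1 → after 1×micro: 1; S1 reads c1=1 → after 2×micro: 3; S2 reads c1=1 → after 1×micro: 3 ⇒ (c0=1, c1=3, c2=3)
[Jacobi] macro 3: S0 reads c2=3 → after 1×micro: 3; S1 reads c1=3 → after 2×micro: 1; S2 reads c1=3 → after 1×micro: 9 ⇒ (c0=3, c1=1, c2=9)
[Jacobi] macro 4: S0 reads c2=9 → after 1×micro: 9; S1 reads c1=1 → after 2×micro: 3; S2 reads c1=1 → after 1×micro: 19 ⇒ (c0=9, c1=3, c2=19)
[Gauss-Seidel] macro 1: S0 reads c2=-1 → after 1×micro: -1; S1 reads c1=3 → after 2×micro: 1; S2 reads c1=1 → after 1×micro: -1 ⇒ (c0=-1, c1=1, c2=-1)
[Gauss-Seidel] macro 2: S0 reads c2=-1 → after 1×micro: -1; S1 reads c1=1 → after 2×micro: 3; S2 reads c1=3 → after 1×micro: 1 ⇒ (c0=-1, c1=3, c2=1)
[Gauss-Seidel] macro 3: S0 reads c2=1 → after 1×micro: 1; S1 reads c1=3 → after 2×micro: 1; S2 reads c1=1 → after 1×micro: 3 ⇒ (c0=1, c1=1, c2=3)
[Gauss-Seidel] macro 4: S0 reads c2=3 → after 1×micro: 3; S1 reads c1=1 → after 2×micro: 3; S2 reads c1=3 → after 1×micro: 9 ⇒ (c0=3, c1=3, c2=9)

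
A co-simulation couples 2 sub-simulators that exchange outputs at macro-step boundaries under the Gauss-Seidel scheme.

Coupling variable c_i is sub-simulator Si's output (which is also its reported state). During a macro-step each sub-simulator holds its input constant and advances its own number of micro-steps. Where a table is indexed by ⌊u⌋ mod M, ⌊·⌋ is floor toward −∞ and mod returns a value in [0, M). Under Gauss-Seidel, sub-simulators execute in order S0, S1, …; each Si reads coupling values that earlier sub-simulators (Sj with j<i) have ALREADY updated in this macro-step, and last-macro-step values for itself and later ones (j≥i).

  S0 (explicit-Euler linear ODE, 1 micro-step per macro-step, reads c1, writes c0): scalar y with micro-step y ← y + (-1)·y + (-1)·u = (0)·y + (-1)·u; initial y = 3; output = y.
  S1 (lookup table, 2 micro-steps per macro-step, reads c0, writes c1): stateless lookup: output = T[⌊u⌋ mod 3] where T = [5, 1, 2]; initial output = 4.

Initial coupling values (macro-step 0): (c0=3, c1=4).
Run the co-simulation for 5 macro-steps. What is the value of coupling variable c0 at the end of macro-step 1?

macro 1: S0 reads c1=4 → after 1×micro: -4; S1 reads c0=-4 → after 2×micro: 2 ⇒ (c0=-4, c1=2)
macro 2: S0 reads c1=2 → after 1×micro: -2; S1 reads c0=-2 → after 2×micro: 1 ⇒ (c0=-2, c1=1)
macro 3: S0 reads c1=1 → after 1×micro: -1; S1 reads c0=-1 → after 2×micro: 2 ⇒ (c0=-1, c1=2)
macro 4: S0 reads c1=2 → after 1×micro: -2; S1 reads c0=-2 → after 2×micro: 1 ⇒ (c0=-2, c1=1)
macro 5: S0 reads c1=1 → after 1×micro: -1; S1 reads c0=-1 → after 2×micro: 2 ⇒ (c0=-1, c1=2)

c0 at macro-step 1 = -4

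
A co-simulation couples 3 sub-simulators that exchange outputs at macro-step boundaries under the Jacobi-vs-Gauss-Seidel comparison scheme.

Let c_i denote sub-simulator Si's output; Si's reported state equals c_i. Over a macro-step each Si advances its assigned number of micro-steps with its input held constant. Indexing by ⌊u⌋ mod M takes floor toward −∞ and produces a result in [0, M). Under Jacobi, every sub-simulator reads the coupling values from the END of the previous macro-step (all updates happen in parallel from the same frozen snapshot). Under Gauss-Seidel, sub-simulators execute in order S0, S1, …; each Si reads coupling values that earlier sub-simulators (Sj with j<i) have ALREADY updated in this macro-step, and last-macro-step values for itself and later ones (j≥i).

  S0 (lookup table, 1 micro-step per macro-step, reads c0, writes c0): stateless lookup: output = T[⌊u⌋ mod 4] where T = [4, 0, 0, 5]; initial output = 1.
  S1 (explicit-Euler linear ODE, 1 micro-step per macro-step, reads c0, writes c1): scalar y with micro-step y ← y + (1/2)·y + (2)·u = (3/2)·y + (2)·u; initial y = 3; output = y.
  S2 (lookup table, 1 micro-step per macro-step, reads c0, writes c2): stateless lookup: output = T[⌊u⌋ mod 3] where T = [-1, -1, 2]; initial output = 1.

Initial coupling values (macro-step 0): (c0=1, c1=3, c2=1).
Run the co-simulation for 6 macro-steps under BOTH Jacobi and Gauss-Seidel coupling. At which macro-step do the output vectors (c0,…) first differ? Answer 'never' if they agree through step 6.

first divergence at macro-step: 1

[Jacobi] macro 1: S0 reads c0=1 → after 1×micro: 0; S1 reads c0=1 → after 1×micro: 13/2; S2 reads c0=1 → after 1×micro: -1 ⇒ (c0=0, c1=13/2, c2=-1)
[Jacobi] macro 2: S0 reads c0=0 → after 1×micro: 4; S1 reads c0=0 → after 1×micro: 39/4; S2 reads c0=0 → after 1×micro: -1 ⇒ (c0=4, c1=39/4, c2=-1)
[Jacobi] macro 3: S0 reads c0=4 → after 1×micro: 4; S1 reads c0=4 → after 1×micro: 181/8; S2 reads c0=4 → after 1×micro: -1 ⇒ (c0=4, c1=181/8, c2=-1)
[Jacobi] macro 4: S0 reads c0=4 → after 1×micro: 4; S1 reads c0=4 → after 1×micro: 671/16; S2 reads c0=4 → after 1×micro: -1 ⇒ (c0=4, c1=671/16, c2=-1)
[Jacobi] macro 5: S0 reads c0=4 → after 1×micro: 4; S1 reads c0=4 → after 1×micro: 2269/32; S2 reads c0=4 → after 1×micro: -1 ⇒ (c0=4, c1=2269/32, c2=-1)
[Jacobi] macro 6: S0 reads c0=4 → after 1×micro: 4; S1 reads c0=4 → after 1×micro: 7319/64; S2 reads c0=4 → after 1×micro: -1 ⇒ (c0=4, c1=7319/64, c2=-1)
[Gauss-Seidel] macro 1: S0 reads c0=1 → after 1×micro: 0; S1 reads c0=0 → after 1×micro: 9/2; S2 reads c0=0 → after 1×micro: -1 ⇒ (c0=0, c1=9/2, c2=-1)
[Gauss-Seidel] macro 2: S0 reads c0=0 → after 1×micro: 4; S1 reads c0=4 → after 1×micro: 59/4; S2 reads c0=4 → after 1×micro: -1 ⇒ (c0=4, c1=59/4, c2=-1)
[Gauss-Seidel] macro 3: S0 reads c0=4 → after 1×micro: 4; S1 reads c0=4 → after 1×micro: 241/8; S2 reads c0=4 → after 1×micro: -1 ⇒ (c0=4, c1=241/8, c2=-1)
[Gauss-Seidel] macro 4: S0 reads c0=4 → after 1×micro: 4; S1 reads c0=4 → after 1×micro: 851/16; S2 reads c0=4 → after 1×micro: -1 ⇒ (c0=4, c1=851/16, c2=-1)
[Gauss-Seidel] macro 5: S0 reads c0=4 → after 1×micro: 4; S1 reads c0=4 → after 1×micro: 2809/32; S2 reads c0=4 → after 1×micro: -1 ⇒ (c0=4, c1=2809/32, c2=-1)
[Gauss-Seidel] macro 6: S0 reads c0=4 → after 1×micro: 4; S1 reads c0=4 → after 1×micro: 8939/64; S2 reads c0=4 → after 1×micro: -1 ⇒ (c0=4, c1=8939/64, c2=-1)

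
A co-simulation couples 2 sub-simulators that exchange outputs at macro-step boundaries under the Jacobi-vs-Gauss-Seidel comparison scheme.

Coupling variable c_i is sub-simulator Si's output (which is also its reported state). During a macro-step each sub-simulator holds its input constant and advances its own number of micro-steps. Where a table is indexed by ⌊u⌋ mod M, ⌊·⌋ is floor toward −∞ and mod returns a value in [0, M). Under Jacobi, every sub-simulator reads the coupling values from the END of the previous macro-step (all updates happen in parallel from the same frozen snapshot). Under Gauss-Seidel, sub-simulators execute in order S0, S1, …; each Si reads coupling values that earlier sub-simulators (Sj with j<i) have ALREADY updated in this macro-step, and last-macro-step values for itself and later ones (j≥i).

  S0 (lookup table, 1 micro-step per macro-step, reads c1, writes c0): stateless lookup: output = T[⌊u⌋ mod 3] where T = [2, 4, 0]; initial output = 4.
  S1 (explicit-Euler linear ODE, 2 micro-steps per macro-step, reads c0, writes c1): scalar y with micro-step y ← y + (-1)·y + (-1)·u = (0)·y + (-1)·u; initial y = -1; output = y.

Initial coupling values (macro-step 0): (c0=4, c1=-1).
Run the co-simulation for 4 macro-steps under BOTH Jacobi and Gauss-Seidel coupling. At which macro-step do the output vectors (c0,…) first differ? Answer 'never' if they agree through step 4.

first divergence at macro-step: 1

[Jacobi] macro 1: S0 reads c1=-1 → after 1×micro: 0; S1 reads c0=4 → after 2×micro: -4 ⇒ (c0=0, c1=-4)
[Jacobi] macro 2: S0 reads c1=-4 → after 1×micro: 0; S1 reads c0=0 → after 2×micro: 0 ⇒ (c0=0, c1=0)
[Jacobi] macro 3: S0 reads c1=0 → after 1×micro: 2; S1 reads c0=0 → after 2×micro: 0 ⇒ (c0=2, c1=0)
[Jacobi] macro 4: S0 reads c1=0 → after 1×micro: 2; S1 reads c0=2 → after 2×micro: -2 ⇒ (c0=2, c1=-2)
[Gauss-Seidel] macro 1: S0 reads c1=-1 → after 1×micro: 0; S1 reads c0=0 → after 2×micro: 0 ⇒ (c0=0, c1=0)
[Gauss-Seidel] macro 2: S0 reads c1=0 → after 1×micro: 2; S1 reads c0=2 → after 2×micro: -2 ⇒ (c0=2, c1=-2)
[Gauss-Seidel] macro 3: S0 reads c1=-2 → after 1×micro: 4; S1 reads c0=4 → after 2×micro: -4 ⇒ (c0=4, c1=-4)
[Gauss-Seidel] macro 4: S0 reads c1=-4 → after 1×micro: 0; S1 reads c0=0 → after 2×micro: 0 ⇒ (c0=0, c1=0)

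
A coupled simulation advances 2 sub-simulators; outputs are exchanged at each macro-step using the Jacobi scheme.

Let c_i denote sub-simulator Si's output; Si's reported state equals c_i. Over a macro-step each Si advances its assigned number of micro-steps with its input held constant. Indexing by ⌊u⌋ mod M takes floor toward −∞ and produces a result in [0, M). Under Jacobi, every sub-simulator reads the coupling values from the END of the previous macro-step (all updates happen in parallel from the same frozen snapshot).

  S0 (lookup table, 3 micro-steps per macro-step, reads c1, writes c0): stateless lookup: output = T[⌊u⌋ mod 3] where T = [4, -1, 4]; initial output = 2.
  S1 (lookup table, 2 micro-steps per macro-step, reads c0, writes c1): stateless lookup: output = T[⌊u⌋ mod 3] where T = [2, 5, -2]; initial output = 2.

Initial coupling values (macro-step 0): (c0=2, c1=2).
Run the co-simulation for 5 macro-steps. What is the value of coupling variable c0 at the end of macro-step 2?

c0 at macro-step 2 = -1

macro 1: S0 reads c1=2 → after 3×micro: 4; S1 reads c0=2 → after 2×micro: -2 ⇒ (c0=4, c1=-2)
macro 2: S0 reads c1=-2 → after 3×micro: -1; S1 reads c0=4 → after 2×micro: 5 ⇒ (c0=-1, c1=5)
macro 3: S0 reads c1=5 → after 3×micro: 4; S1 reads c0=-1 → after 2×micro: -2 ⇒ (c0=4, c1=-2)
macro 4: S0 reads c1=-2 → after 3×micro: -1; S1 reads c0=4 → after 2×micro: 5 ⇒ (c0=-1, c1=5)
macro 5: S0 reads c1=5 → after 3×micro: 4; S1 reads c0=-1 → after 2×micro: -2 ⇒ (c0=4, c1=-2)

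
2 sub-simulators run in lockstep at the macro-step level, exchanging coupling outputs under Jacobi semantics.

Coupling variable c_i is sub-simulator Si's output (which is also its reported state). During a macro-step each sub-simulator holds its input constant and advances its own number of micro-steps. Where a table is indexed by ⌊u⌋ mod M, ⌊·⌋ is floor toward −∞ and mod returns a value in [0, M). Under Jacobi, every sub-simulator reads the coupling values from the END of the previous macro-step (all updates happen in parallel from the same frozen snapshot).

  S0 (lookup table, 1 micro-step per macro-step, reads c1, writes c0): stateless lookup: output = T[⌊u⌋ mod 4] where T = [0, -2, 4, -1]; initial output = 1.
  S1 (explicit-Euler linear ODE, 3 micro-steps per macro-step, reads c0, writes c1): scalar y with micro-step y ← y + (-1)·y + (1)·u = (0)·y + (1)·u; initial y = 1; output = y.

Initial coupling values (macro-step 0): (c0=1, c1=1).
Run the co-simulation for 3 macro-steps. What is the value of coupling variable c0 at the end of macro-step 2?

macro 1: S0 reads c1=1 → after 1×micro: -2; S1 reads c0=1 → after 3×micro: 1 ⇒ (c0=-2, c1=1)
macro 2: S0 reads c1=1 → after 1×micro: -2; S1 reads c0=-2 → after 3×micro: -2 ⇒ (c0=-2, c1=-2)
macro 3: S0 reads c1=-2 → after 1×micro: 4; S1 reads c0=-2 → after 3×micro: -2 ⇒ (c0=4, c1=-2)

c0 at macro-step 2 = -2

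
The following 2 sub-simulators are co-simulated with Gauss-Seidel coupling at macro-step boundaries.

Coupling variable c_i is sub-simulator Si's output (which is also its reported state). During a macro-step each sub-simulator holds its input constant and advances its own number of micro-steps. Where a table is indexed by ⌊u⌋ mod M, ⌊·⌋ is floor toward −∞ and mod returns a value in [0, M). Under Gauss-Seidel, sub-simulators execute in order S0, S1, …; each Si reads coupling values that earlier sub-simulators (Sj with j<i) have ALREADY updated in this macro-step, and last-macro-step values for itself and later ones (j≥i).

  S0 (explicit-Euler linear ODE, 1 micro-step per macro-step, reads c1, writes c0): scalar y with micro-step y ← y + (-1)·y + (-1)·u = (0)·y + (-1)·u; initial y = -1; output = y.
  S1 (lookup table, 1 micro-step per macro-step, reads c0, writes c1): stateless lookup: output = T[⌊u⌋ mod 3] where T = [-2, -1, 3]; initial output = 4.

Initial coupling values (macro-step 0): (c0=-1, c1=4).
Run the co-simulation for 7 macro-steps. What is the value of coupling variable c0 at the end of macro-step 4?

macro 1: S0 reads c1=4 → after 1×micro: -4; S1 reads c0=-4 → after 1×micro: 3 ⇒ (c0=-4, c1=3)
macro 2: S0 reads c1=3 → after 1×micro: -3; S1 reads c0=-3 → after 1×micro: -2 ⇒ (c0=-3, c1=-2)
macro 3: S0 reads c1=-2 → after 1×micro: 2; S1 reads c0=2 → after 1×micro: 3 ⇒ (c0=2, c1=3)
macro 4: S0 reads c1=3 → after 1×micro: -3; S1 reads c0=-3 → after 1×micro: -2 ⇒ (c0=-3, c1=-2)
macro 5: S0 reads c1=-2 → after 1×micro: 2; S1 reads c0=2 → after 1×micro: 3 ⇒ (c0=2, c1=3)
macro 6: S0 reads c1=3 → after 1×micro: -3; S1 reads c0=-3 → after 1×micro: -2 ⇒ (c0=-3, c1=-2)
macro 7: S0 reads c1=-2 → after 1×micro: 2; S1 reads c0=2 → after 1×micro: 3 ⇒ (c0=2, c1=3)

c0 at macro-step 4 = -3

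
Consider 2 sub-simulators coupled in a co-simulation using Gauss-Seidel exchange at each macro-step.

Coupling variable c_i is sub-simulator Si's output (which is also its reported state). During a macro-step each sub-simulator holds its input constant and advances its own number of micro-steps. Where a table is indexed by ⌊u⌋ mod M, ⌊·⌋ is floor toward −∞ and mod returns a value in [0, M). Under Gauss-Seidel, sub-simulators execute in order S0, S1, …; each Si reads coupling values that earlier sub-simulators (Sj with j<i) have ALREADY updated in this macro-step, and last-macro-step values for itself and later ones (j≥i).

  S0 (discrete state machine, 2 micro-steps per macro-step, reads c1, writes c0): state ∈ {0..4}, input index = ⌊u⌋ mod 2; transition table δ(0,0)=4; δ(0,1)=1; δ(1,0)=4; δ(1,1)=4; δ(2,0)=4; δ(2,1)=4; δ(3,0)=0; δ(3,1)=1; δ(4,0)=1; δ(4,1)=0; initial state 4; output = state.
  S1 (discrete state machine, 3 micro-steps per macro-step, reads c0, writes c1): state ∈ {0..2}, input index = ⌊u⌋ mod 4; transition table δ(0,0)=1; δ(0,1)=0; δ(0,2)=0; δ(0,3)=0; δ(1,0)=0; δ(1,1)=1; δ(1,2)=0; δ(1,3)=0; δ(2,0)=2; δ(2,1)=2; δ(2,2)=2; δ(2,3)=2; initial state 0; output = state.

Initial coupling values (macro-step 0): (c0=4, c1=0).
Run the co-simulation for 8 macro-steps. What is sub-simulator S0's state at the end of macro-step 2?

macro 1: S0 reads c1=0 → after 2×micro: 4; S1 reads c0=4 → after 3×micro: 1 ⇒ (c0=4, c1=1)
macro 2: S0 reads c1=1 → after 2×micro: 1; S1 reads c0=1 → after 3×micro: 1 ⇒ (c0=1, c1=1)
macro 3: S0 reads c1=1 → after 2×micro: 0; S1 reads c0=0 → after 3×micro: 0 ⇒ (c0=0, c1=0)
macro 4: S0 reads c1=0 → after 2×micro: 1; S1 reads c0=1 → after 3×micro: 0 ⇒ (c0=1, c1=0)
macro 5: S0 reads c1=0 → after 2×micro: 1; S1 reads c0=1 → after 3×micro: 0 ⇒ (c0=1, c1=0)
macro 6: S0 reads c1=0 → after 2×micro: 1; S1 reads c0=1 → after 3×micro: 0 ⇒ (c0=1, c1=0)
macro 7: S0 reads c1=0 → after 2×micro: 1; S1 reads c0=1 → after 3×micro: 0 ⇒ (c0=1, c1=0)
macro 8: S0 reads c1=0 → after 2×micro: 1; S1 reads c0=1 → after 3×micro: 0 ⇒ (c0=1, c1=0)

S0 state at macro-step 2 = 1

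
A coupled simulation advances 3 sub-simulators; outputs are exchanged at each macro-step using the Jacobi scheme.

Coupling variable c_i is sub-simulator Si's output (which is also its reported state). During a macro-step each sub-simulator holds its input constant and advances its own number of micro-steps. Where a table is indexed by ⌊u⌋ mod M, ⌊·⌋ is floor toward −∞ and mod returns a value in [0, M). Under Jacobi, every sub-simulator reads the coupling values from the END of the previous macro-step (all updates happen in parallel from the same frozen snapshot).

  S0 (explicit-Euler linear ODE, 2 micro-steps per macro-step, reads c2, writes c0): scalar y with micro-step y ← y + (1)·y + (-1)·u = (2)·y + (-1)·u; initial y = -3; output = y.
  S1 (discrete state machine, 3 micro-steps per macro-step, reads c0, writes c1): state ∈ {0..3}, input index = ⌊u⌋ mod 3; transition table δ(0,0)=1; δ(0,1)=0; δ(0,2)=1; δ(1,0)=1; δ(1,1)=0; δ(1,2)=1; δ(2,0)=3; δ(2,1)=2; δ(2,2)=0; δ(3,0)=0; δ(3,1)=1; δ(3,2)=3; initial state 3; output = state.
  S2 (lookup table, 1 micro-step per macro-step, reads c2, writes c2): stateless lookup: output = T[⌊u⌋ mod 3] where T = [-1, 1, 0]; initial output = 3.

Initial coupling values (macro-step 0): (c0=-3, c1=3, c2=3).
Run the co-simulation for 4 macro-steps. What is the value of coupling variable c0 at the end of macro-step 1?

macro 1: S0 reads c2=3 → after 2×micro: -21; S1 reads c0=-3 → after 3×micro: 1; S2 reads c2=3 → after 1×micro: -1 ⇒ (c0=-21, c1=1, c2=-1)
macro 2: S0 reads c2=-1 → after 2×micro: -81; S1 reads c0=-21 → after 3×micro: 1; S2 reads c2=-1 → after 1×micro: 0 ⇒ (c0=-81, c1=1, c2=0)
macro 3: S0 reads c2=0 → after 2×micro: -324; S1 reads c0=-81 → after 3×micro: 1; S2 reads c2=0 → after 1×micro: -1 ⇒ (c0=-324, c1=1, c2=-1)
macro 4: S0 reads c2=-1 → after 2×micro: -1293; S1 reads c0=-324 → after 3×micro: 1; S2 reads c2=-1 → after 1×micro: 0 ⇒ (c0=-1293, c1=1, c2=0)

c0 at macro-step 1 = -21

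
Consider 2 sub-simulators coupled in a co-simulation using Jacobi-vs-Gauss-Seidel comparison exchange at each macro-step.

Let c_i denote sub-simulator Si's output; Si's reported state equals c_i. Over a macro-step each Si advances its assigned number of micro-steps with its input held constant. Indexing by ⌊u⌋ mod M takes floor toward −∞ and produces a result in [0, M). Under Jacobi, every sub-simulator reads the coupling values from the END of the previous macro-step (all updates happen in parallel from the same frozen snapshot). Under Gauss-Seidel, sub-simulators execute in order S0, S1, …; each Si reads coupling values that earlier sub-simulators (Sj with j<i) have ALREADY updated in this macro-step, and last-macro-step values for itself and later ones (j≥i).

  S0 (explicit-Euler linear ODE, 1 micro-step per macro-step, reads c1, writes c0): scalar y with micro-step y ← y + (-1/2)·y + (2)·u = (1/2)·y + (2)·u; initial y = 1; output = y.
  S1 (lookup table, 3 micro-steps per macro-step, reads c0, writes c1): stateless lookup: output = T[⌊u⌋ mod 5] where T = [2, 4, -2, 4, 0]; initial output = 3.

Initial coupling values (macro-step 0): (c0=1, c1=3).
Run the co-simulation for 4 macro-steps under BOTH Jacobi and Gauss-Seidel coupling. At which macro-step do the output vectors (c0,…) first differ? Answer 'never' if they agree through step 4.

[Jacobi] macro 1: S0 reads c1=3 → after 1×micro: 13/2; S1 reads c0=1 → after 3×micro: 4 ⇒ (c0=13/2, c1=4)
[Jacobi] macro 2: S0 reads c1=4 → after 1×micro: 45/4; S1 reads c0=13/2 → after 3×micro: 4 ⇒ (c0=45/4, c1=4)
[Jacobi] macro 3: S0 reads c1=4 → after 1×micro: 109/8; S1 reads c0=45/4 → after 3×micro: 4 ⇒ (c0=109/8, c1=4)
[Jacobi] macro 4: S0 reads c1=4 → after 1×micro: 237/16; S1 reads c0=109/8 → after 3×micro: 4 ⇒ (c0=237/16, c1=4)
[Gauss-Seidel] macro 1: S0 reads c1=3 → after 1×micro: 13/2; S1 reads c0=13/2 → after 3×micro: 4 ⇒ (c0=13/2, c1=4)
[Gauss-Seidel] macro 2: S0 reads c1=4 → after 1×micro: 45/4; S1 reads c0=45/4 → after 3×micro: 4 ⇒ (c0=45/4, c1=4)
[Gauss-Seidel] macro 3: S0 reads c1=4 → after 1×micro: 109/8; S1 reads c0=109/8 → after 3×micro: 4 ⇒ (c0=109/8, c1=4)
[Gauss-Seidel] macro 4: S0 reads c1=4 → after 1×micro: 237/16; S1 reads c0=237/16 → after 3×micro: 0 ⇒ (c0=237/16, c1=0)

first divergence at macro-step: 4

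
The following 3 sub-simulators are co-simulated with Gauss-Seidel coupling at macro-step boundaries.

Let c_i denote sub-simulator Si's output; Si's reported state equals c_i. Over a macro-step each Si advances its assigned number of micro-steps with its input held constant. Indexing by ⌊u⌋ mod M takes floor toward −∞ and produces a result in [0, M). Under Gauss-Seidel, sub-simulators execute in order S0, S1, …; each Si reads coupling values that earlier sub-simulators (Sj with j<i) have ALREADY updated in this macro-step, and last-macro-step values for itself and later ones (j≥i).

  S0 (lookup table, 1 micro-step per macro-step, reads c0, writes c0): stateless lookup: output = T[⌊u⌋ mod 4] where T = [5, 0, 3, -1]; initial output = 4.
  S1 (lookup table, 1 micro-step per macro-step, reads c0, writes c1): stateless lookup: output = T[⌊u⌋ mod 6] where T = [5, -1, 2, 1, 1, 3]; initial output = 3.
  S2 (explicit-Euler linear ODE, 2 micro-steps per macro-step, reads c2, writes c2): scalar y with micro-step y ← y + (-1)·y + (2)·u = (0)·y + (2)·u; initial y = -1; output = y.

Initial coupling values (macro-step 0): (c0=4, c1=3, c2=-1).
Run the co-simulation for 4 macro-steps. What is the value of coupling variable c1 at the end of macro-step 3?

macro 1: S0 reads c0=4 → after 1×micro: 5; S1 reads c0=5 → after 1×micro: 3; S2 reads c2=-1 → after 2×micro: -2 ⇒ (c0=5, c1=3, c2=-2)
macro 2: S0 reads c0=5 → after 1×micro: 0; S1 reads c0=0 → after 1×micro: 5; S2 reads c2=-2 → after 2×micro: -4 ⇒ (c0=0, c1=5, c2=-4)
macro 3: S0 reads c0=0 → after 1×micro: 5; S1 reads c0=5 → after 1×micro: 3; S2 reads c2=-4 → after 2×micro: -8 ⇒ (c0=5, c1=3, c2=-8)
macro 4: S0 reads c0=5 → after 1×micro: 0; S1 reads c0=0 → after 1×micro: 5; S2 reads c2=-8 → after 2×micro: -16 ⇒ (c0=0, c1=5, c2=-16)

c1 at macro-step 3 = 3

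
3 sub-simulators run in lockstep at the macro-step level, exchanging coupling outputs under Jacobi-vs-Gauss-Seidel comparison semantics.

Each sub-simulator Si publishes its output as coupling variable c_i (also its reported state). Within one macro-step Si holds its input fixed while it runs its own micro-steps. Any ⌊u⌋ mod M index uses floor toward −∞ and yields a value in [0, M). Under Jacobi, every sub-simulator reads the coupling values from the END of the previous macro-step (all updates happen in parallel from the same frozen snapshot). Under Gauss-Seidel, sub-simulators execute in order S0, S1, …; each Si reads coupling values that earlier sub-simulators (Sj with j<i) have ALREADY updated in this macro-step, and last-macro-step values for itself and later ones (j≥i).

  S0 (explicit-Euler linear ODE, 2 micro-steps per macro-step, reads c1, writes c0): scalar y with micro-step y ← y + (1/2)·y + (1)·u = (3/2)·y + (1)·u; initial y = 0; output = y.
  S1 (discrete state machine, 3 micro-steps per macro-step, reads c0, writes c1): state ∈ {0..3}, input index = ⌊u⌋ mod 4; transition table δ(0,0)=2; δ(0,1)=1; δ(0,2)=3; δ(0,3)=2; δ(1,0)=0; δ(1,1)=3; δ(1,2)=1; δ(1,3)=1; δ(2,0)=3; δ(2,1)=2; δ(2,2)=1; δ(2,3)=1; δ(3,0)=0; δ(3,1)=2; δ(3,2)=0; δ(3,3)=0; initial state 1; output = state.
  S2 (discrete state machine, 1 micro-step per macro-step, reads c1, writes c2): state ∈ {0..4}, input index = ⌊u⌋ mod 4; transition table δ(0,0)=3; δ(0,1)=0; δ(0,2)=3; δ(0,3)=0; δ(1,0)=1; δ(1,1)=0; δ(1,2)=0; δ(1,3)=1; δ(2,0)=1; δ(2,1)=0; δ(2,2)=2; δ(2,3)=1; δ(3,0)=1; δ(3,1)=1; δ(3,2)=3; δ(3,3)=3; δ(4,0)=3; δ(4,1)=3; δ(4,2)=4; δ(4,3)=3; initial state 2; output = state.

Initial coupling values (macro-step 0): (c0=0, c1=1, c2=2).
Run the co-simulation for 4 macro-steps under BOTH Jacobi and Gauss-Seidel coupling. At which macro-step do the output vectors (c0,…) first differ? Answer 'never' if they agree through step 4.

first divergence at macro-step: 1

[Jacobi] macro 1: S0 reads c1=1 → after 2×micro: 5/2; S1 reads c0=0 → after 3×micro: 3; S2 reads c1=1 → after 1×micro: 0 ⇒ (c0=5/2, c1=3, c2=0)
[Jacobi] macro 2: S0 reads c1=3 → after 2×micro: 105/8; S1 reads c0=5/2 → after 3×micro: 0; S2 reads c1=3 → after 1×micro: 0 ⇒ (c0=105/8, c1=0, c2=0)
[Jacobi] macro 3: S0 reads c1=0 → after 2×micro: 945/32; S1 reads c0=105/8 → after 3×micro: 2; S2 reads c1=0 → after 1×micro: 3 ⇒ (c0=945/32, c1=2, c2=3)
[Jacobi] macro 4: S0 reads c1=2 → after 2×micro: 9145/128; S1 reads c0=945/32 → after 3×micro: 2; S2 reads c1=2 → after 1×micro: 3 ⇒ (c0=9145/128, c1=2, c2=3)
[Gauss-Seidel] macro 1: S0 reads c1=1 → after 2×micro: 5/2; S1 reads c0=5/2 → after 3×micro: 1; S2 reads c1=1 → after 1×micro: 0 ⇒ (c0=5/2, c1=1, c2=0)
[Gauss-Seidel] macro 2: S0 reads c1=1 → after 2×micro: 65/8; S1 reads c0=65/8 → after 3×micro: 3; S2 reads c1=3 → after 1×micro: 0 ⇒ (c0=65/8, c1=3, c2=0)
[Gauss-Seidel] macro 3: S0 reads c1=3 → after 2×micro: 825/32; S1 reads c0=825/32 → after 3×micro: 2; S2 reads c1=2 → after 1×micro: 3 ⇒ (c0=825/32, c1=2, c2=3)
[Gauss-Seidel] macro 4: S0 reads c1=2 → after 2×micro: 8065/128; S1 reads c0=8065/128 → after 3×micro: 1; S2 reads c1=1 → after 1×micro: 1 ⇒ (c0=8065/128, c1=1, c2=1)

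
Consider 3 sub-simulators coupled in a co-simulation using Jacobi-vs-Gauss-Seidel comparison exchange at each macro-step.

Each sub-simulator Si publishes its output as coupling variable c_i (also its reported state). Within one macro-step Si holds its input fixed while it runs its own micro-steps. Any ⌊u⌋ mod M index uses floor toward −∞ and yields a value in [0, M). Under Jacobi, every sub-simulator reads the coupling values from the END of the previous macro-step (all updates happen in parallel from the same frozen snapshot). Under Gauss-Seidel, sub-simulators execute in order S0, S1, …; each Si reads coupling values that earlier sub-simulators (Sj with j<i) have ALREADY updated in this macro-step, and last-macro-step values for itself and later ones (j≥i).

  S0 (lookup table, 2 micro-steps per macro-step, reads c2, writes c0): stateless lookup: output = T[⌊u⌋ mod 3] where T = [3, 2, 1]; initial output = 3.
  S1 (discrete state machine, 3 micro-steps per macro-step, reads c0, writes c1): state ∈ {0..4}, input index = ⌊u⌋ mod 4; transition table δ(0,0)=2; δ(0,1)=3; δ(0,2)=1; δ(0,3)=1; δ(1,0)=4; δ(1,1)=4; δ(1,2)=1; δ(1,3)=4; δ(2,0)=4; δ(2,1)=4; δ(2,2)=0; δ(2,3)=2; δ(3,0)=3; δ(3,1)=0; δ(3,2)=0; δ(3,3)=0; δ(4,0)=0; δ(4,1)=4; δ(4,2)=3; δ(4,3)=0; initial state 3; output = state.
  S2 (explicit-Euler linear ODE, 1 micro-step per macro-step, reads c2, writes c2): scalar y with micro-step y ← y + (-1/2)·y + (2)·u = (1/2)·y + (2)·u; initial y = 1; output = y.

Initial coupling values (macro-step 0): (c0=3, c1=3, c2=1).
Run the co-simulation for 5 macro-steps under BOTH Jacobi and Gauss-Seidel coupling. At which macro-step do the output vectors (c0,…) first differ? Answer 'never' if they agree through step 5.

[Jacobi] macro 1: S0 reads c2=1 → after 2×micro: 2; S1 reads c0=3 → after 3×micro: 4; S2 reads c2=1 → after 1×micro: 5/2 ⇒ (c0=2, c1=4, c2=5/2)
[Jacobi] macro 2: S0 reads c2=5/2 → after 2×micro: 1; S1 reads c0=2 → after 3×micro: 1; S2 reads c2=5/2 → after 1×micro: 25/4 ⇒ (c0=1, c1=1, c2=25/4)
[Jacobi] macro 3: S0 reads c2=25/4 → after 2×micro: 3; S1 reads c0=1 → after 3×micro: 4; S2 reads c2=25/4 → after 1×micro: 125/8 ⇒ (c0=3, c1=4, c2=125/8)
[Jacobi] macro 4: S0 reads c2=125/8 → after 2×micro: 3; S1 reads c0=3 → after 3×micro: 4; S2 reads c2=125/8 → after 1×micro: 625/16 ⇒ (c0=3, c1=4, c2=625/16)
[Jacobi] macro 5: S0 reads c2=625/16 → after 2×micro: 3; S1 reads c0=3 → after 3×micro: 4; S2 reads c2=625/16 → after 1×micro: 3125/32 ⇒ (c0=3, c1=4, c2=3125/32)
[Gauss-Seidel] macro 1: S0 reads c2=1 → after 2×micro: 2; S1 reads c0=2 → after 3×micro: 1; S2 reads c2=1 → after 1×micro: 5/2 ⇒ (c0=2, c1=1, c2=5/2)
[Gauss-Seidel] macro 2: S0 reads c2=5/2 → after 2×micro: 1; S1 reads c0=1 → after 3×micro: 4; S2 reads c2=5/2 → after 1×micro: 25/4 ⇒ (c0=1, c1=4, c2=25/4)
[Gauss-Seidel] macro 3: S0 reads c2=25/4 → after 2×micro: 3; S1 reads c0=3 → after 3×micro: 4; S2 reads c2=25/4 → after 1×micro: 125/8 ⇒ (c0=3, c1=4, c2=125/8)
[Gauss-Seidel] macro 4: S0 reads c2=125/8 → after 2×micro: 3; S1 reads c0=3 → after 3×micro: 4; S2 reads c2=125/8 → after 1×micro: 625/16 ⇒ (c0=3, c1=4, c2=625/16)
[Gauss-Seidel] macro 5: S0 reads c2=625/16 → after 2×micro: 3; S1 reads c0=3 → after 3×micro: 4; S2 reads c2=625/16 → after 1×micro: 3125/32 ⇒ (c0=3, c1=4, c2=3125/32)

first divergence at macro-step: 1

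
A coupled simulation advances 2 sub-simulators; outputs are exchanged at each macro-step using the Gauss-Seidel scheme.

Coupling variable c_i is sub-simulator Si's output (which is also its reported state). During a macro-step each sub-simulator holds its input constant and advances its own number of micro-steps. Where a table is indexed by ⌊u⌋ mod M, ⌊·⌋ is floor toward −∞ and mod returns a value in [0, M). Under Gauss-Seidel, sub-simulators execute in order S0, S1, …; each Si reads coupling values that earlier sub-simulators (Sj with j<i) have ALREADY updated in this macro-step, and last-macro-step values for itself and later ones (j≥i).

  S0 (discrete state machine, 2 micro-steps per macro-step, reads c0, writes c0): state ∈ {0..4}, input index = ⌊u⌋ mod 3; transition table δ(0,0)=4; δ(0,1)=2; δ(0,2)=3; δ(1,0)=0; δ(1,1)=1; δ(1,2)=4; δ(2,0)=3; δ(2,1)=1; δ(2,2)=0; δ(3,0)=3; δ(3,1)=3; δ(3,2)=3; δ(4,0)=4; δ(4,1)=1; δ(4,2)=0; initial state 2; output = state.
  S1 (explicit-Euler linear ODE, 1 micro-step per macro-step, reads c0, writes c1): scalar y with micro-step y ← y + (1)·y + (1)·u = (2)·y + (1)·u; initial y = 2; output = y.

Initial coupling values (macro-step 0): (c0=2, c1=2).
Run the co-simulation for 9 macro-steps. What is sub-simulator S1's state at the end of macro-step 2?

S1 state at macro-step 2 = 17

macro 1: S0 reads c0=2 → after 2×micro: 3; S1 reads c0=3 → after 1×micro: 7 ⇒ (c0=3, c1=7)
macro 2: S0 reads c0=3 → after 2×micro: 3; S1 reads c0=3 → after 1×micro: 17 ⇒ (c0=3, c1=17)
macro 3: S0 reads c0=3 → after 2×micro: 3; S1 reads c0=3 → after 1×micro: 37 ⇒ (c0=3, c1=37)
macro 4: S0 reads c0=3 → after 2×micro: 3; S1 reads c0=3 → after 1×micro: 77 ⇒ (c0=3, c1=77)
macro 5: S0 reads c0=3 → after 2×micro: 3; S1 reads c0=3 → after 1×micro: 157 ⇒ (c0=3, c1=157)
macro 6: S0 reads c0=3 → after 2×micro: 3; S1 reads c0=3 → after 1×micro: 317 ⇒ (c0=3, c1=317)
macro 7: S0 reads c0=3 → after 2×micro: 3; S1 reads c0=3 → after 1×micro: 637 ⇒ (c0=3, c1=637)
macro 8: S0 reads c0=3 → after 2×micro: 3; S1 reads c0=3 → after 1×micro: 1277 ⇒ (c0=3, c1=1277)
macro 9: S0 reads c0=3 → after 2×micro: 3; S1 reads c0=3 → after 1×micro: 2557 ⇒ (c0=3, c1=2557)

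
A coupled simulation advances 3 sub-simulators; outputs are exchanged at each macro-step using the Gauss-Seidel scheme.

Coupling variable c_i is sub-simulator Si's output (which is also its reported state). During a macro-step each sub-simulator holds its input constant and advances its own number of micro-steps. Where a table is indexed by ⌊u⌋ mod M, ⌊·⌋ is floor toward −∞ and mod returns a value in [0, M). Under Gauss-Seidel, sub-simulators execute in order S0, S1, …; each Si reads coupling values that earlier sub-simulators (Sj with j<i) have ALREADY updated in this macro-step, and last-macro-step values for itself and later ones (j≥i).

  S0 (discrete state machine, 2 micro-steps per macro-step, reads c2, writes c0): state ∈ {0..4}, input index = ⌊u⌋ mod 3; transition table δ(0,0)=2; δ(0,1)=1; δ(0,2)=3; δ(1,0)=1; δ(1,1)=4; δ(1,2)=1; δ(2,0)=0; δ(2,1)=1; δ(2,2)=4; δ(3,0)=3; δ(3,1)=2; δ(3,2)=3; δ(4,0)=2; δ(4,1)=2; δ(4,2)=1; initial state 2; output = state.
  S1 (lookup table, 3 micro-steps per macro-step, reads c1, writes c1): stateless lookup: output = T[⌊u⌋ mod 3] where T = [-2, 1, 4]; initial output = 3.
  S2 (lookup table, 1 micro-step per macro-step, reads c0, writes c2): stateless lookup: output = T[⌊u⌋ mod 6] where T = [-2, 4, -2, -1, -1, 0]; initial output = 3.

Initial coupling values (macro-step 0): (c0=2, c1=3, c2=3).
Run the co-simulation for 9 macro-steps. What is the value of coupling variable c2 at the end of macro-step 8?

macro 1: S0 reads c2=3 → after 2×micro: 2; S1 reads c1=3 → after 3×micro: -2; S2 reads c0=2 → after 1×micro: -2 ⇒ (c0=2, c1=-2, c2=-2)
macro 2: S0 reads c2=-2 → after 2×micro: 4; S1 reads c1=-2 → after 3×micro: 1; S2 reads c0=4 → after 1×micro: -1 ⇒ (c0=4, c1=1, c2=-1)
macro 3: S0 reads c2=-1 → after 2×micro: 1; S1 reads c1=1 → after 3×micro: 1; S2 reads c0=1 → after 1×micro: 4 ⇒ (c0=1, c1=1, c2=4)
macro 4: S0 reads c2=4 → after 2×micro: 2; S1 reads c1=1 → after 3×micro: 1; S2 reads c0=2 → after 1×micro: -2 ⇒ (c0=2, c1=1, c2=-2)
macro 5: S0 reads c2=-2 → after 2×micro: 4; S1 reads c1=1 → after 3×micro: 1; S2 reads c0=4 → after 1×micro: -1 ⇒ (c0=4, c1=1, c2=-1)
macro 6: S0 reads c2=-1 → after 2×micro: 1; S1 reads c1=1 → after 3×micro: 1; S2 reads c0=1 → after 1×micro: 4 ⇒ (c0=1, c1=1, c2=4)
macro 7: S0 reads c2=4 → after 2×micro: 2; S1 reads c1=1 → after 3×micro: 1; S2 reads c0=2 → after 1×micro: -2 ⇒ (c0=2, c1=1, c2=-2)
macro 8: S0 reads c2=-2 → after 2×micro: 4; S1 reads c1=1 → after 3×micro: 1; S2 reads c0=4 → after 1×micro: -1 ⇒ (c0=4, c1=1, c2=-1)
macro 9: S0 reads c2=-1 → after 2×micro: 1; S1 reads c1=1 → after 3×micro: 1; S2 reads c0=1 → after 1×micro: 4 ⇒ (c0=1, c1=1, c2=4)

c2 at macro-step 8 = -1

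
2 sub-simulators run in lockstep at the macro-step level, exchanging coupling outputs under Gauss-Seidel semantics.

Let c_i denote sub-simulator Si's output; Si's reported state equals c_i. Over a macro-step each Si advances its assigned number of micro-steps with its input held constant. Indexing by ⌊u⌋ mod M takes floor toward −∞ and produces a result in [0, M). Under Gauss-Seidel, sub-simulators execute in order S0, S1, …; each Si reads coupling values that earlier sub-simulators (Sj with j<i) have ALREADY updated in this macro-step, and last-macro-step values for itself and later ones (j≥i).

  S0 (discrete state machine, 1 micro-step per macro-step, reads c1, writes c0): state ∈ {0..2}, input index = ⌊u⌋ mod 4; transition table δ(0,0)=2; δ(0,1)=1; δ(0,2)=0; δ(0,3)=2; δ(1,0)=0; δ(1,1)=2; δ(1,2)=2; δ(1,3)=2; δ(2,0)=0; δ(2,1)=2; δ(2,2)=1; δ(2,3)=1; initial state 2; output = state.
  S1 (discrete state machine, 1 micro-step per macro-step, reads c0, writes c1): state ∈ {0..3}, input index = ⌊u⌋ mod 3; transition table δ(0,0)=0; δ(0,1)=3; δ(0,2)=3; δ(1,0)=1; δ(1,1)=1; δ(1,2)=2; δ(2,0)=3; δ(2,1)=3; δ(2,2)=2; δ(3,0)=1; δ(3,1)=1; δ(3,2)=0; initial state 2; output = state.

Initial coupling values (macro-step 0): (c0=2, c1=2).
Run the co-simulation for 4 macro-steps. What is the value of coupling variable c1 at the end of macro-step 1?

c1 at macro-step 1 = 3

macro 1: S0 reads c1=2 → after 1×micro: 1; S1 reads c0=1 → after 1×micro: 3 ⇒ (c0=1, c1=3)
macro 2: S0 reads c1=3 → after 1×micro: 2; S1 reads c0=2 → after 1×micro: 0 ⇒ (c0=2, c1=0)
macro 3: S0 reads c1=0 → after 1×micro: 0; S1 reads c0=0 → after 1×micro: 0 ⇒ (c0=0, c1=0)
macro 4: S0 reads c1=0 → after 1×micro: 2; S1 reads c0=2 → after 1×micro: 3 ⇒ (c0=2, c1=3)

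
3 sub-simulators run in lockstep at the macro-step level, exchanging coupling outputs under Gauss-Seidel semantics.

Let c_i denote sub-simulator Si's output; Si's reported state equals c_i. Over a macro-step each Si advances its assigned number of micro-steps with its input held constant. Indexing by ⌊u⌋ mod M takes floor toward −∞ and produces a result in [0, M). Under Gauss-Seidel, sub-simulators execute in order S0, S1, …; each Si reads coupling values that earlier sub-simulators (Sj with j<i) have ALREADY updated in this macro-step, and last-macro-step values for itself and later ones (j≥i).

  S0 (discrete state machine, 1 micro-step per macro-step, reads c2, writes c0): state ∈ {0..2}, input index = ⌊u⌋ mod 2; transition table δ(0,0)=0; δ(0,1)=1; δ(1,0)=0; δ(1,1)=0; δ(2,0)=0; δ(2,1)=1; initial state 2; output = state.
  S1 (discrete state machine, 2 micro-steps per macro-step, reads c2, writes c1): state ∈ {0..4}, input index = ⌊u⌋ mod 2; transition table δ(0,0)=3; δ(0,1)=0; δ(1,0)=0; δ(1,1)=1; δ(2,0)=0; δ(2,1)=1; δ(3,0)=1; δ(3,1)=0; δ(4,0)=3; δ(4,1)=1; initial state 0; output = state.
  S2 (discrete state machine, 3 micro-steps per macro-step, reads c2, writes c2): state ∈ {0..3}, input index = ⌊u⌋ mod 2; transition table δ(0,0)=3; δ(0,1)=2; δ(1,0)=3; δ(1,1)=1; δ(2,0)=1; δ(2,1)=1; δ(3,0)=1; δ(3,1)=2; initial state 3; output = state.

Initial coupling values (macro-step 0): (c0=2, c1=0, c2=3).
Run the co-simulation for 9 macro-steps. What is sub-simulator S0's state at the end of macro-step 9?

S0 state at macro-step 9 = 1

macro 1: S0 reads c2=3 → after 1×micro: 1; S1 reads c2=3 → after 2×micro: 0; S2 reads c2=3 → after 3×micro: 1 ⇒ (c0=1, c1=0, c2=1)
macro 2: S0 reads c2=1 → after 1×micro: 0; S1 reads c2=1 → after 2×micro: 0; S2 reads c2=1 → after 3×micro: 1 ⇒ (c0=0, c1=0, c2=1)
macro 3: S0 reads c2=1 → after 1×micro: 1; S1 reads c2=1 → after 2×micro: 0; S2 reads c2=1 → after 3×micro: 1 ⇒ (c0=1, c1=0, c2=1)
macro 4: S0 reads c2=1 → after 1×micro: 0; S1 reads c2=1 → after 2×micro: 0; S2 reads c2=1 → after 3×micro: 1 ⇒ (c0=0, c1=0, c2=1)
macro 5: S0 reads c2=1 → after 1×micro: 1; S1 reads c2=1 → after 2×micro: 0; S2 reads c2=1 → after 3×micro: 1 ⇒ (c0=1, c1=0, c2=1)
macro 6: S0 reads c2=1 → after 1×micro: 0; S1 reads c2=1 → after 2×micro: 0; S2 reads c2=1 → after 3×micro: 1 ⇒ (c0=0, c1=0, c2=1)
macro 7: S0 reads c2=1 → after 1×micro: 1; S1 reads c2=1 → after 2×micro: 0; S2 reads c2=1 → after 3×micro: 1 ⇒ (c0=1, c1=0, c2=1)
macro 8: S0 reads c2=1 → after 1×micro: 0; S1 reads c2=1 → after 2×micro: 0; S2 reads c2=1 → after 3×micro: 1 ⇒ (c0=0, c1=0, c2=1)
macro 9: S0 reads c2=1 → after 1×micro: 1; S1 reads c2=1 → after 2×micro: 0; S2 reads c2=1 → after 3×micro: 1 ⇒ (c0=1, c1=0, c2=1)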